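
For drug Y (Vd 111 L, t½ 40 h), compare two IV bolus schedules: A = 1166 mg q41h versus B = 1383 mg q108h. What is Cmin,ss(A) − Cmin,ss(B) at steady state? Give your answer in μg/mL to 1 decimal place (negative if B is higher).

7.9 μg/mL

Regimen A: f = (1/2)^(41/40) ≈ 0.4914; Cmin,ss = (1166/111)·f/(1−f) ≈ 10.149 μg/mL.
Regimen B: f = (1/2)^(108/40) ≈ 0.1539; Cmin,ss = (1383/111)·f/(1−f) ≈ 2.266 μg/mL.
Difference ≈ 10.149 − 2.266 ≈ 7.883 μg/mL.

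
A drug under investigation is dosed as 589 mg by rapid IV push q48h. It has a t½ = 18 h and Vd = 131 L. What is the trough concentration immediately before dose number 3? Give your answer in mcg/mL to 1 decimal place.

f = (1/2)^(τ/t½) = (1/2)^(48/18) ≈ 0.1575.
C₀ = D/Vd = 589/131 ≈ 4.496 mcg/mL.
Before the 3rd dose, 2 doses have been given. Superposition: Cmin = C₀·(f + f²).
≈ 4.496 × (0.1575 + 0.0248) ≈ 4.496 × 0.1823 ≈ 0.820 mcg/mL.

0.8 mcg/mL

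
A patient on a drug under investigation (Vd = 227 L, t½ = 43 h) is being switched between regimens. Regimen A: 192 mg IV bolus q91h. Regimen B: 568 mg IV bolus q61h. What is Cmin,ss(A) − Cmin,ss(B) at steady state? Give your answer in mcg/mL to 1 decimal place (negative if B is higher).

-1.2 mcg/mL

Regimen A: f = (1/2)^(91/43) ≈ 0.2306; Cmin,ss = (192/227)·f/(1−f) ≈ 0.254 mcg/mL.
Regimen B: f = (1/2)^(61/43) ≈ 0.3741; Cmin,ss = (568/227)·f/(1−f) ≈ 1.496 mcg/mL.
Difference ≈ 0.254 − 1.496 ≈ -1.242 mcg/mL.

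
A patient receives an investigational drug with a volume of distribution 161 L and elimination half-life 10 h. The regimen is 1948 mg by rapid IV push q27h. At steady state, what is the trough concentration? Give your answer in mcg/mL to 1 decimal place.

τ/t½ = 27/10 ≈ 2.7, so fraction remaining f = (1/2)^(27/10) ≈ 0.1539.
Single-dose peak C₀ = D/Vd = 1948/161 ≈ 12.099 mcg/mL.
Steady-state trough Cmin,ss = C₀·f/(1−f) ≈ 12.099 × 0.1539/0.8461 ≈ 2.201 mcg/mL.

2.2 mcg/mL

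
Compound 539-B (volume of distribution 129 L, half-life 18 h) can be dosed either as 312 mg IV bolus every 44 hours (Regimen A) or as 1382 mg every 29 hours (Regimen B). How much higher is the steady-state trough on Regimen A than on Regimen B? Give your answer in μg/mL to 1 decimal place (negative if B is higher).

-4.7 μg/mL

Regimen A: f = (1/2)^(44/18) ≈ 0.1837; Cmin,ss = (312/129)·f/(1−f) ≈ 0.544 μg/mL.
Regimen B: f = (1/2)^(29/18) ≈ 0.3273; Cmin,ss = (1382/129)·f/(1−f) ≈ 5.212 μg/mL.
Difference ≈ 0.544 − 5.212 ≈ -4.668 μg/mL.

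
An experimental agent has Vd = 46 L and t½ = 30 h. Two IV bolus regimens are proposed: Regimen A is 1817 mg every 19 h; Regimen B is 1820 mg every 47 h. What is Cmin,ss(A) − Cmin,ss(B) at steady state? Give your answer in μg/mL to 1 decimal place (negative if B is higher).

51.5 μg/mL

Regimen A: f = (1/2)^(19/30) ≈ 0.6447; Cmin,ss = (1817/46)·f/(1−f) ≈ 71.674 μg/mL.
Regimen B: f = (1/2)^(47/30) ≈ 0.3376; Cmin,ss = (1820/46)·f/(1−f) ≈ 20.165 μg/mL.
Difference ≈ 71.674 − 20.165 ≈ 51.509 μg/mL.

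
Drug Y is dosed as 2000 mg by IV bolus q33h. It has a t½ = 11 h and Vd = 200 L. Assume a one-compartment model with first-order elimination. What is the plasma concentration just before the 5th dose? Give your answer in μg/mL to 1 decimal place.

1.4 μg/mL

f = (1/2)^(τ/t½) = (1/2)^(33/11) ≈ 0.1250.
C₀ = D/Vd = 2000/200 ≈ 10.000 μg/mL.
Before the 5th dose, 4 doses have been given. Superposition: Cmin = C₀·(f + f² + … + f^4).
≈ 10.000 × (0.1250 + 0.0156 + 0.0020 + 0.0002) ≈ 10.000 × 0.1428 ≈ 1.428 μg/mL.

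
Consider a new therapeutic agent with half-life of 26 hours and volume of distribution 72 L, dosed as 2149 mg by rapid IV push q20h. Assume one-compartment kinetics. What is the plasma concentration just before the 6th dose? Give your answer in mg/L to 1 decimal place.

f = (1/2)^(τ/t½) = (1/2)^(20/26) ≈ 0.5867.
C₀ = D/Vd = 2149/72 ≈ 29.847 mg/L.
Before the 6th dose, 5 doses have been given. Superposition: Cmin = C₀·(f + f² + … + f^5).
≈ 29.847 × (0.5867 + 0.3442 + 0.2020 + 0.1185 + 0.0695) ≈ 29.847 × 1.3209 ≈ 39.425 mg/L.

39.4 mg/L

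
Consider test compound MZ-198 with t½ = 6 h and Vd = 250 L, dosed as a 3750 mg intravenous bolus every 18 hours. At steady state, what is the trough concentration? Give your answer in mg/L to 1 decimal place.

2.1 mg/L

τ = 18 h = 3 half-lives, so f = (1/2)^3 = 0.125.
Accumulation ratio R = 1/(1 − f) = 1/0.875 = 8/7.
Single-dose peak C₀ = D/Vd = 3750/250 = 15 mg/L.
Steady-state peak Cmax,ss = C₀·R = 15 × 8/7 ≈ 17.143 mg/L.
Steady-state trough Cmin,ss = Cmax,ss·f ≈ 17.143 × 0.125 ≈ 2.143 mg/L.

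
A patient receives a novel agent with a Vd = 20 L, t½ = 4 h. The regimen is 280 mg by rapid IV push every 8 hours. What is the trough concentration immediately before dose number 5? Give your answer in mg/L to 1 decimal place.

4.6 mg/L

f = (1/2)^(τ/t½) = (1/2)^(8/4) ≈ 0.2500.
C₀ = D/Vd = 280/20 ≈ 14.000 mg/L.
Before the 5th dose, 4 doses have been given. Superposition: Cmin = C₀·(f + f² + … + f^4).
≈ 14.000 × (0.2500 + 0.0625 + 0.0156 + 0.0039) ≈ 14.000 × 0.3320 ≈ 4.648 mg/L.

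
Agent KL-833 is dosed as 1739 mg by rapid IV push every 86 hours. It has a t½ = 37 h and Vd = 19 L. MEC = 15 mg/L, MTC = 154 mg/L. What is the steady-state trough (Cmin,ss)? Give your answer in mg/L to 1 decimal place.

τ/t½ = 86/37 ≈ 2.3243, so fraction remaining f = (1/2)^(86/37) ≈ 0.1997.
At steady state, accumulation factor R = 1/(1 − e^(−kτ)) ≈ 1.2495.
Single-dose peak C₀ = D/Vd = 1739/19 ≈ 91.526 mg/L.
Cmax,ss = C₀/(1 − f) ≈ 91.526/0.8003 ≈ 114.365 mg/L.
Steady-state trough Cmin,ss = Cmax,ss·f ≈ 114.365 × 0.1997 ≈ 22.839 mg/L.
Trough 22.8 mg/L vs MEC 15 mg/L: adequate.

22.8 mg/L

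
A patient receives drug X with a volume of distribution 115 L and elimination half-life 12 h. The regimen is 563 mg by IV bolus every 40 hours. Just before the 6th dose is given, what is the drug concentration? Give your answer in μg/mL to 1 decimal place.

f = (1/2)^(τ/t½) = (1/2)^(40/12) ≈ 0.0992.
C₀ = D/Vd = 563/115 ≈ 4.896 μg/mL.
Before the 6th dose, 5 doses have been given. Superposition: Cmin = C₀·(f + f² + … + f^5).
≈ 4.896 × (0.0992 + 0.0098 + 0.0010 + 0.0001 + 0.0000) ≈ 4.896 × 0.1101 ≈ 0.539 μg/mL.

0.5 μg/mL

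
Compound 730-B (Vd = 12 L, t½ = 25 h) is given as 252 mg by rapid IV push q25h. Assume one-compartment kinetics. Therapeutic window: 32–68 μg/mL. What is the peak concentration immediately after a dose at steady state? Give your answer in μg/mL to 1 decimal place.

τ = 25 h = 1 half-life, so f = (1/2)^1 = 0.5.
Accumulation ratio R = 1/(1 − f) = 1/0.5 = 2/1.
Single-dose peak C₀ = D/Vd = 252/12 = 21 μg/mL.
Steady-state peak Cmax,ss = C₀·R = 21 × 2/1 ≈ 42.000 μg/mL.
Peak 42.0 μg/mL vs MTC 68 μg/mL: below toxic threshold.

42.0 μg/mL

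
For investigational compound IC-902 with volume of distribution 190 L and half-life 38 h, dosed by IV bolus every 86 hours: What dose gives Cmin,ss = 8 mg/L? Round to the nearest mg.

5777 mg

τ/t½ = 86/38 ≈ 2.2632, so f = (1/2)^(86/38) ≈ 0.208316.
Cmin,ss = (D/Vd)·f/(1−f), so D = Cmin,ss·Vd·(1−f)/f.
D = 8 × 190 × (1−f)/f ≈ 8 × 190 × 3.80040 ≈ 5776.61 mg.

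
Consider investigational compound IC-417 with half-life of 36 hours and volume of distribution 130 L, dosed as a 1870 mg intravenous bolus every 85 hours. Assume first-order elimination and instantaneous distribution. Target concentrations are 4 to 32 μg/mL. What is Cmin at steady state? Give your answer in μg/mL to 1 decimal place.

3.5 μg/mL

k = ln2/t½ = ln2/36 ≈ 0.019254 h⁻¹; fraction remaining f = e^(−kτ) = e^(−0.019254×85) ≈ 0.1946.
Each bolus raises the concentration by D/Vd = 1870/130 ≈ 14.385 μg/mL.
Steady-state trough Cmin,ss = C₀·f/(1−f) ≈ 14.385 × 0.1946/0.8054 ≈ 3.476 μg/mL.
Trough 3.5 μg/mL vs MEC 4 μg/mL: subtherapeutic.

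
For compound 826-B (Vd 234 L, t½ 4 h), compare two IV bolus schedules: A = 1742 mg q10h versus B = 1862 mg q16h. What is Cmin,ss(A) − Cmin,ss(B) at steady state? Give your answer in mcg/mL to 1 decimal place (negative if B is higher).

Regimen A: f = (1/2)^(10/4) ≈ 0.1768; Cmin,ss = (1742/234)·f/(1−f) ≈ 1.599 mcg/mL.
Regimen B: f = (1/2)^(16/4) ≈ 0.0625; Cmin,ss = (1862/234)·f/(1−f) ≈ 0.530 mcg/mL.
Difference ≈ 1.599 − 0.530 ≈ 1.069 mcg/mL.

1.1 mcg/mL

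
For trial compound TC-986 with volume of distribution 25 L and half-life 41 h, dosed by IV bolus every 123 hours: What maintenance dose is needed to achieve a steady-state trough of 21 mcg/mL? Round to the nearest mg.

τ/t½ = 123/41 ≈ 3, so f = (1/2)^(123/41) ≈ 0.125000.
Cmin,ss = (D/Vd)·f/(1−f), so D = Cmin,ss·Vd·(1−f)/f.
D = 21 × 25 × (1−f)/f ≈ 21 × 25 × 7.00000 ≈ 3675.00 mg.

3675 mg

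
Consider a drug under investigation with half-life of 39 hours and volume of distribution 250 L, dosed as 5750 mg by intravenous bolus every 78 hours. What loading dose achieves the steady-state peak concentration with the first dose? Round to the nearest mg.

f = (1/2)^(78/39) ≈ 0.250000; accumulation ratio R = 1/(1−f) ≈ 1.33333.
Loading dose to hit Cmax,ss on first dose: D_load = D_maint·R ≈ 5750 × 1.33333 ≈ 7666.65 mg.

7667 mg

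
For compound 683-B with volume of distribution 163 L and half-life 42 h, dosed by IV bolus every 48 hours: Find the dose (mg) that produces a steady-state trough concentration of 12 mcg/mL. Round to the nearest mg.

2363 mg

τ/t½ = 48/42 ≈ 1.1429, so f = (1/2)^(48/42) ≈ 0.452862.
Cmin,ss = (D/Vd)·f/(1−f), so D = Cmin,ss·Vd·(1−f)/f.
D = 12 × 163 × (1−f)/f ≈ 12 × 163 × 1.20818 ≈ 2363.20 mg.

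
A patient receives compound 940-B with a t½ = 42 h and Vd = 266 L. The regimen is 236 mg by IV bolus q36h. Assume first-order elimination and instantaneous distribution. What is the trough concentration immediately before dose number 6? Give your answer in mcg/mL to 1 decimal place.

f = (1/2)^(τ/t½) = (1/2)^(36/42) ≈ 0.5520.
C₀ = D/Vd = 236/266 ≈ 0.887 mcg/mL.
Before the 6th dose, 5 doses have been given. Superposition: Cmin = C₀·(f + f² + … + f^5).
≈ 0.887 × (0.5520 + 0.3047 + 0.1682 + 0.0928 + 0.0513) ≈ 0.887 × 1.1690 ≈ 1.037 mcg/mL.

1.0 mcg/mL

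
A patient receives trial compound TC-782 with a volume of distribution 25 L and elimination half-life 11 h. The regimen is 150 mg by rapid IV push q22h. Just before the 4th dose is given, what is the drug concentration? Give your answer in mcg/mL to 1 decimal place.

2.0 mcg/mL

f = (1/2)^(τ/t½) = (1/2)^(22/11) ≈ 0.2500.
C₀ = D/Vd = 150/25 ≈ 6.000 mcg/mL.
Before the 4th dose, 3 doses have been given. Superposition: Cmin = C₀·(f + f² + … + f^3).
≈ 6.000 × (0.2500 + 0.0625 + 0.0156) ≈ 6.000 × 0.3281 ≈ 1.969 mcg/mL.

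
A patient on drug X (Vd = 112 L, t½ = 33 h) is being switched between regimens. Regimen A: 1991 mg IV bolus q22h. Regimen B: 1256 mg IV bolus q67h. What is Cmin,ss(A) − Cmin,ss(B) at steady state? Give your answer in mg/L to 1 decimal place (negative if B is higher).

Regimen A: f = (1/2)^(22/33) ≈ 0.6300; Cmin,ss = (1991/112)·f/(1−f) ≈ 30.269 mg/L.
Regimen B: f = (1/2)^(67/33) ≈ 0.2448; Cmin,ss = (1256/112)·f/(1−f) ≈ 3.635 mg/L.
Difference ≈ 30.269 − 3.635 ≈ 26.634 mg/L.

26.6 mg/L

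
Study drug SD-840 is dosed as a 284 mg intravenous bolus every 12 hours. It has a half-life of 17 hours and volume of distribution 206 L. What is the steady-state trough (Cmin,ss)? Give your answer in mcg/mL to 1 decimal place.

τ/t½ = 12/17 ≈ 0.70588, so fraction remaining f = (1/2)^(12/17) ≈ 0.6131.
Accumulation ratio R = 1/(1 − f) ≈ 1/0.3869 ≈ 2.5846.
Single-dose peak C₀ = D/Vd = 284/206 ≈ 1.379 mcg/mL.
Cmax,ss = C₀/(1 − f) ≈ 1.379/0.3869 ≈ 3.564 mcg/mL.
One interval later, Cmin,ss = Cmax,ss·e^(−kτ) ≈ 3.564 × 0.6131 ≈ 2.185 mcg/mL.

2.2 mcg/mL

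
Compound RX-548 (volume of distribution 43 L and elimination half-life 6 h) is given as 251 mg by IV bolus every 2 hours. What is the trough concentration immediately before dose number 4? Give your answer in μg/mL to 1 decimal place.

f = (1/2)^(τ/t½) = (1/2)^(2/6) ≈ 0.7937.
C₀ = D/Vd = 251/43 ≈ 5.837 μg/mL.
Before the 4th dose, 3 doses have been given. Superposition: Cmin = C₀·(f + f² + … + f^3).
≈ 5.837 × (0.7937 + 0.6300 + 0.5000) ≈ 5.837 × 1.9237 ≈ 11.229 μg/mL.

11.2 μg/mL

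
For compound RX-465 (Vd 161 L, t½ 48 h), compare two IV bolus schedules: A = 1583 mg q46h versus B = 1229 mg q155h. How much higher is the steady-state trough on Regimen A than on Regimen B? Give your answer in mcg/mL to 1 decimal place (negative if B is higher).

Regimen A: f = (1/2)^(46/48) ≈ 0.5147; Cmin,ss = (1583/161)·f/(1−f) ≈ 10.428 mcg/mL.
Regimen B: f = (1/2)^(155/48) ≈ 0.1066; Cmin,ss = (1229/161)·f/(1−f) ≈ 0.911 mcg/mL.
Difference ≈ 10.428 − 0.911 ≈ 9.517 mcg/mL.

9.5 mcg/mL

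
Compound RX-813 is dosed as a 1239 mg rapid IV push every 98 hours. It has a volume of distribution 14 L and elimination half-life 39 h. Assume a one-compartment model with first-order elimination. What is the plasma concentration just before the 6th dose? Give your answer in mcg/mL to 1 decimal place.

f = (1/2)^(τ/t½) = (1/2)^(98/39) ≈ 0.1752.
C₀ = D/Vd = 1239/14 ≈ 88.500 mcg/mL.
Before the 6th dose, 5 doses have been given. Superposition: Cmin = C₀·(f + f² + … + f^5).
≈ 88.500 × (0.1752 + 0.0307 + 0.0054 + 0.0009 + 0.0002) ≈ 88.500 × 0.2124 ≈ 18.797 mcg/mL.

18.8 mcg/mL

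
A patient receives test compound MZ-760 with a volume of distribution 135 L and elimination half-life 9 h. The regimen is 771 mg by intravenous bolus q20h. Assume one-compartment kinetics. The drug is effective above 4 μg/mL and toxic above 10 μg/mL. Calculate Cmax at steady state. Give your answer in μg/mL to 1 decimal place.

7.3 μg/mL

τ/t½ = 20/9 ≈ 2.2222, so fraction remaining f = (1/2)^(20/9) ≈ 0.2143.
Accumulation ratio R = 1/(1 − f) ≈ 1/0.7857 ≈ 1.2728.
Single-dose peak C₀ = D/Vd = 771/135 ≈ 5.711 μg/mL.
Cmax,ss = C₀/(1 − f) ≈ 5.711/0.7857 ≈ 7.269 μg/mL.
Peak 7.3 μg/mL vs MTC 10 μg/mL: below toxic threshold.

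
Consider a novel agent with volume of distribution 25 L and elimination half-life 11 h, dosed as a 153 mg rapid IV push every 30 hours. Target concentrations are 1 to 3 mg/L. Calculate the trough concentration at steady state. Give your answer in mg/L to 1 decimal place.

τ/t½ = 30/11 ≈ 2.7273, so fraction remaining f = (1/2)^(30/11) ≈ 0.1510.
At steady state, accumulation factor R = 1/(1 − e^(−kτ)) ≈ 1.1779.
Each bolus raises the concentration by D/Vd = 153/25 ≈ 6.120 mg/L.
Cmax,ss = C₀/(1 − f) ≈ 6.120/0.8490 ≈ 7.208 mg/L.
One interval later, Cmin,ss = Cmax,ss·e^(−kτ) ≈ 7.208 × 0.1510 ≈ 1.088 mg/L.
Trough 1.1 mg/L vs MEC 1 mg/L: adequate.

1.1 mg/L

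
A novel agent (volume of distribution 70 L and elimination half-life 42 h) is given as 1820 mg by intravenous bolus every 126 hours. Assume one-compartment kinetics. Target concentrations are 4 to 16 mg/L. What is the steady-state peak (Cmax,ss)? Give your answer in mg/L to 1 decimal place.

The dosing interval is 3 half-lives, so f = 2^(−3) = 0.125.
Accumulation ratio R = 1/(1 − f) = 1/0.875 = 8/7.
Single-dose peak C₀ = D/Vd = 1820/70 = 26 mg/L.
Steady-state peak Cmax,ss = C₀·R = 26 × 8/7 ≈ 29.714 mg/L.
Peak 29.7 mg/L vs MTC 16 mg/L: exceeds toxic threshold.

29.7 mg/L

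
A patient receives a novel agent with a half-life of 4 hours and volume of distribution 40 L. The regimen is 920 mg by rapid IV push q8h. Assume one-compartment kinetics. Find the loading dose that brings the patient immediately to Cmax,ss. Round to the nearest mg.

1227 mg

f = (1/2)^(8/4) ≈ 0.250000; accumulation ratio R = 1/(1−f) ≈ 1.33333.
Loading dose to hit Cmax,ss on first dose: D_load = D_maint·R ≈ 920 × 1.33333 ≈ 1226.66 mg.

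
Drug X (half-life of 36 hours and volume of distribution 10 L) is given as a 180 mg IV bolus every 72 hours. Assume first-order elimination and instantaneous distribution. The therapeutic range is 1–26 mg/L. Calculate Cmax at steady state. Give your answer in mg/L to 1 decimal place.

24.0 mg/L

τ = 72 h = 2 half-lives, so f = (1/2)^2 = 0.25.
Accumulation ratio R = 1/(1 − f) = 1/0.75 = 4/3.
Single-dose peak C₀ = D/Vd = 180/10 = 18 mg/L.
Steady-state peak Cmax,ss = C₀·R = 18 × 4/3 ≈ 24.000 mg/L.
Peak 24.0 mg/L vs MTC 26 mg/L: below toxic threshold.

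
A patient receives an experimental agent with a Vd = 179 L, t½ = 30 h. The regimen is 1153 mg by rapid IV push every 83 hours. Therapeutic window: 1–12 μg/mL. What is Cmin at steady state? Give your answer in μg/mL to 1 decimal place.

τ/t½ = 83/30 ≈ 2.7667, so fraction remaining f = (1/2)^(83/30) ≈ 0.1469.
Each bolus raises the concentration by D/Vd = 1153/179 ≈ 6.441 μg/mL.
Steady-state trough Cmin,ss = C₀·f/(1−f) ≈ 6.441 × 0.1469/0.8531 ≈ 1.109 μg/mL.
Trough 1.1 μg/mL vs MEC 1 μg/mL: adequate.

1.1 μg/mL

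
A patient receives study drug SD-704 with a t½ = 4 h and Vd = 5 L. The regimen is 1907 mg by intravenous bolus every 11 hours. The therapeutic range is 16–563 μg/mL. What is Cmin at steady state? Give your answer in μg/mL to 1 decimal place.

66.6 μg/mL

τ/t½ = 11/4 ≈ 2.75, so fraction remaining f = (1/2)^(11/4) ≈ 0.1487.
Single-dose peak C₀ = D/Vd = 1907/5 ≈ 381.400 μg/mL.
Steady-state trough Cmin,ss = C₀·f/(1−f) ≈ 381.400 × 0.1487/0.8513 ≈ 66.621 μg/mL.
Trough 66.6 μg/mL vs MEC 16 μg/mL: adequate.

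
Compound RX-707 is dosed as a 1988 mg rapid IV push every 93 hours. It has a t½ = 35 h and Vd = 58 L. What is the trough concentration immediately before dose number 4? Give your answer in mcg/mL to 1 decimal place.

6.4 mcg/mL

f = (1/2)^(τ/t½) = (1/2)^(93/35) ≈ 0.1585.
C₀ = D/Vd = 1988/58 ≈ 34.276 mcg/mL.
Before the 4th dose, 3 doses have been given. Superposition: Cmin = C₀·(f + f² + … + f^3).
≈ 34.276 × (0.1585 + 0.0251 + 0.0040) ≈ 34.276 × 0.1876 ≈ 6.430 mcg/mL.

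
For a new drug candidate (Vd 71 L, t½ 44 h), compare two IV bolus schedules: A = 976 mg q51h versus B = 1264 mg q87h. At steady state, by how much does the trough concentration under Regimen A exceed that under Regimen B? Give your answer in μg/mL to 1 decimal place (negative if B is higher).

Regimen A: f = (1/2)^(51/44) ≈ 0.4478; Cmin,ss = (976/71)·f/(1−f) ≈ 11.148 μg/mL.
Regimen B: f = (1/2)^(87/44) ≈ 0.2540; Cmin,ss = (1264/71)·f/(1−f) ≈ 6.062 μg/mL.
Difference ≈ 11.148 − 6.062 ≈ 5.086 μg/mL.

5.1 μg/mL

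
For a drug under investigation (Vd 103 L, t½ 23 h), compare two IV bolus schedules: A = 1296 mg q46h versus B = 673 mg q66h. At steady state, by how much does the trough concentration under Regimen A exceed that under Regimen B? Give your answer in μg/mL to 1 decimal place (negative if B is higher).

3.2 μg/mL

Regimen A: f = (1/2)^(46/23) ≈ 0.2500; Cmin,ss = (1296/103)·f/(1−f) ≈ 4.194 μg/mL.
Regimen B: f = (1/2)^(66/23) ≈ 0.1368; Cmin,ss = (673/103)·f/(1−f) ≈ 1.036 μg/mL.
Difference ≈ 4.194 − 1.036 ≈ 3.158 μg/mL.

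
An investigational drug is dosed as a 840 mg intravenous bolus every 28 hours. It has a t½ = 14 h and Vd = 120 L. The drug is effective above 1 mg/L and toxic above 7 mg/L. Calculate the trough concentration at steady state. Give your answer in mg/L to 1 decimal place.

The dosing interval is 2 half-lives, so f = 2^(−2) = 0.25.
At steady state, R = 1/(1 − 0.25) = 4/3.
Single-dose peak C₀ = D/Vd = 840/120 = 7 mg/L.
Steady-state peak Cmax,ss = C₀·R = 7 × 4/3 ≈ 9.333 mg/L.
Steady-state trough Cmin,ss = Cmax,ss·f ≈ 9.333 × 0.25 ≈ 2.333 mg/L.
Trough 2.3 mg/L vs MEC 1 mg/L: adequate.

2.3 mg/L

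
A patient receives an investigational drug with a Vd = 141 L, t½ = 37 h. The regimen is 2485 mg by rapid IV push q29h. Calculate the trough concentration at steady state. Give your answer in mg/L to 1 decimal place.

24.4 mg/L

τ/t½ = 29/37 ≈ 0.78378, so fraction remaining f = (1/2)^(29/37) ≈ 0.5808.
Accumulation ratio R = 1/(1 − f) ≈ 1/0.4192 ≈ 2.3855.
Each bolus raises the concentration by D/Vd = 2485/141 ≈ 17.624 mg/L.
Steady-state peak Cmax,ss = C₀·R ≈ 17.624 × 2.3855 ≈ 42.042 mg/L.
One interval later, Cmin,ss = Cmax,ss·e^(−kτ) ≈ 42.042 × 0.5808 ≈ 24.418 mg/L.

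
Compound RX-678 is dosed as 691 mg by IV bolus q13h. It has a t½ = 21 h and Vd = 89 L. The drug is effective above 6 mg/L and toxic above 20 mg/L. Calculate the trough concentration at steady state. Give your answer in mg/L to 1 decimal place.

τ/t½ = 13/21 ≈ 0.61905, so fraction remaining f = (1/2)^(13/21) ≈ 0.6511.
Each bolus raises the concentration by D/Vd = 691/89 ≈ 7.764 mg/L.
Steady-state trough Cmin,ss = C₀·f/(1−f) ≈ 7.764 × 0.6511/0.3489 ≈ 14.489 mg/L.
Trough 14.5 mg/L vs MEC 6 mg/L: adequate.

14.5 mg/L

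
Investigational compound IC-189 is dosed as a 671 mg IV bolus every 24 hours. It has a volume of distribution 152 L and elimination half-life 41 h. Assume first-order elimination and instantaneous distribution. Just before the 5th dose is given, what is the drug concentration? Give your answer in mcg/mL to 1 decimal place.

f = (1/2)^(τ/t½) = (1/2)^(24/41) ≈ 0.6665.
C₀ = D/Vd = 671/152 ≈ 4.414 mcg/mL.
Before the 5th dose, 4 doses have been given. Superposition: Cmin = C₀·(f + f² + … + f^4).
≈ 4.414 × (0.6665 + 0.4442 + 0.2961 + 0.1973) ≈ 4.414 × 1.6041 ≈ 7.080 mcg/mL.

7.1 mcg/mL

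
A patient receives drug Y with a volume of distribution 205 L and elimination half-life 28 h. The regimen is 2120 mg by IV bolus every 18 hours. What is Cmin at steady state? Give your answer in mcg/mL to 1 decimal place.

18.4 mcg/mL

τ/t½ = 18/28 ≈ 0.64286, so fraction remaining f = (1/2)^(18/28) ≈ 0.6404.
Each bolus raises the concentration by D/Vd = 2120/205 ≈ 10.341 mcg/mL.
Steady-state trough Cmin,ss = C₀·f/(1−f) ≈ 10.341 × 0.6404/0.3596 ≈ 18.416 mcg/mL.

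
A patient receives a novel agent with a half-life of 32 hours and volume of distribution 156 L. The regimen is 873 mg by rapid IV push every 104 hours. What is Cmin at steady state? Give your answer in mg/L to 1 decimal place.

0.7 mg/L

τ/t½ = 104/32 ≈ 3.25, so fraction remaining f = (1/2)^(104/32) ≈ 0.1051.
At steady state, accumulation factor R = 1/(1 − e^(−kτ)) ≈ 1.1174.
Each bolus raises the concentration by D/Vd = 873/156 ≈ 5.596 mg/L.
Steady-state peak Cmax,ss = C₀·R ≈ 5.596 × 1.1174 ≈ 6.253 mg/L.
Steady-state trough Cmin,ss = Cmax,ss·f ≈ 6.253 × 0.1051 ≈ 0.657 mg/L.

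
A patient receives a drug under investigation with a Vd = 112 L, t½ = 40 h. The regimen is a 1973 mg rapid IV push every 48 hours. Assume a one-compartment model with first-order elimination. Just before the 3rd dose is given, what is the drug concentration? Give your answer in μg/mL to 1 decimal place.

f = (1/2)^(τ/t½) = (1/2)^(48/40) ≈ 0.4353.
C₀ = D/Vd = 1973/112 ≈ 17.616 μg/mL.
Before the 3rd dose, 2 doses have been given. Superposition: Cmin = C₀·(f + f²).
≈ 17.616 × (0.4353 + 0.1895) ≈ 17.616 × 0.6248 ≈ 11.006 μg/mL.

11.0 μg/mL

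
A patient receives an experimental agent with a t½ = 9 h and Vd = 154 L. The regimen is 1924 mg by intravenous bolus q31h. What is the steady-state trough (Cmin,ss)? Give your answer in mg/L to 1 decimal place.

1.3 mg/L

Over one 31-h interval, 31/9 ≈ 3.4444 half-lives elapse, leaving f ≈ 0.0919 of each dose.
Each bolus raises the concentration by D/Vd = 1924/154 ≈ 12.494 mg/L.
Steady-state trough Cmin,ss = C₀·f/(1−f) ≈ 12.494 × 0.0919/0.9081 ≈ 1.264 mg/L.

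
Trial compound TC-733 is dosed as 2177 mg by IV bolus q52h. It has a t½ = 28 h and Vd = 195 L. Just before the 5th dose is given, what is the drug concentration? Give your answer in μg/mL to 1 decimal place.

f = (1/2)^(τ/t½) = (1/2)^(52/28) ≈ 0.2760.
C₀ = D/Vd = 2177/195 ≈ 11.164 μg/mL.
Before the 5th dose, 4 doses have been given. Superposition: Cmin = C₀·(f + f² + … + f^4).
≈ 11.164 × (0.2760 + 0.0762 + 0.0210 + 0.0058) ≈ 11.164 × 0.3790 ≈ 4.231 μg/mL.

4.2 μg/mL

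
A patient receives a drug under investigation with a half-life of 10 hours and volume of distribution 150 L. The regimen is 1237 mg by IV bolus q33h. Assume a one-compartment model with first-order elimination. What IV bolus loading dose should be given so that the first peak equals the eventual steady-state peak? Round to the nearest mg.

f = (1/2)^(33/10) ≈ 0.101532; accumulation ratio R = 1/(1−f) ≈ 1.11301.
Loading dose to hit Cmax,ss on first dose: D_load = D_maint·R ≈ 1237 × 1.11301 ≈ 1376.79 mg.

1377 mg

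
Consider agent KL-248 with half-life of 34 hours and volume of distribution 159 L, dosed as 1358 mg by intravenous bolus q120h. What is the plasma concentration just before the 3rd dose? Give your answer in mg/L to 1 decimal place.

0.8 mg/L

f = (1/2)^(τ/t½) = (1/2)^(120/34) ≈ 0.0866.
C₀ = D/Vd = 1358/159 ≈ 8.541 mg/L.
Before the 3rd dose, 2 doses have been given. Superposition: Cmin = C₀·(f + f²).
≈ 8.541 × (0.0866 + 0.0075) ≈ 8.541 × 0.0941 ≈ 0.804 mg/L.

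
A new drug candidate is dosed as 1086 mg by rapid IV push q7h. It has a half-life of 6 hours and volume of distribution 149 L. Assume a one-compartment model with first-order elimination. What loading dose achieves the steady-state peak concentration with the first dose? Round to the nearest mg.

1958 mg

f = (1/2)^(7/6) ≈ 0.445449; accumulation ratio R = 1/(1−f) ≈ 1.80326.
Loading dose to hit Cmax,ss on first dose: D_load = D_maint·R ≈ 1086 × 1.80326 ≈ 1958.34 mg.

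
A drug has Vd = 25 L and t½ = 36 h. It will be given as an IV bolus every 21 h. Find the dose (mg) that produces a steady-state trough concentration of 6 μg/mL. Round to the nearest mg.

τ/t½ = 21/36 ≈ 0.58333, so f = (1/2)^(21/36) ≈ 0.667420.
Cmin,ss = (D/Vd)·f/(1−f), so D = Cmin,ss·Vd·(1−f)/f.
D = 6 × 25 × (1−f)/f ≈ 6 × 25 × 0.49831 ≈ 74.75 mg.

75 mg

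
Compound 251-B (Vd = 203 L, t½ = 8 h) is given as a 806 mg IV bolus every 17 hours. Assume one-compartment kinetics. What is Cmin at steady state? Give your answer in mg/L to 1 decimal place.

τ/t½ = 17/8 ≈ 2.125, so fraction remaining f = (1/2)^(17/8) ≈ 0.2293.
Single-dose peak C₀ = D/Vd = 806/203 ≈ 3.970 mg/L.
Steady-state trough Cmin,ss = C₀·f/(1−f) ≈ 3.970 × 0.2293/0.7707 ≈ 1.181 mg/L.

1.2 mg/L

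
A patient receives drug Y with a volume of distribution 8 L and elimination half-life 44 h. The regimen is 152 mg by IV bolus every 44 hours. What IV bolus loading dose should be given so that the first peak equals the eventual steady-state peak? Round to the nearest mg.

f = (1/2)^(44/44) ≈ 0.500000; accumulation ratio R = 1/(1−f) ≈ 2.00000.
Loading dose to hit Cmax,ss on first dose: D_load = D_maint·R ≈ 152 × 2.00000 ≈ 304.00 mg.

304 mg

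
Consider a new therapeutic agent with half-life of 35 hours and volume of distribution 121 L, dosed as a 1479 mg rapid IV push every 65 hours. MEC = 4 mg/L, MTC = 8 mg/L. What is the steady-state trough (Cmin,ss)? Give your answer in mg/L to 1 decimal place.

4.7 mg/L

τ/t½ = 65/35 ≈ 1.8571, so fraction remaining f = (1/2)^(65/35) ≈ 0.2760.
At steady state, accumulation factor R = 1/(1 − e^(−kτ)) ≈ 1.3812.
Each bolus raises the concentration by D/Vd = 1479/121 ≈ 12.223 mg/L.
Cmax,ss = C₀/(1 − f) ≈ 12.223/0.7240 ≈ 16.883 mg/L.
One interval later, Cmin,ss = Cmax,ss·e^(−kτ) ≈ 16.883 × 0.2760 ≈ 4.660 mg/L.
Trough 4.7 mg/L vs MEC 4 mg/L: adequate.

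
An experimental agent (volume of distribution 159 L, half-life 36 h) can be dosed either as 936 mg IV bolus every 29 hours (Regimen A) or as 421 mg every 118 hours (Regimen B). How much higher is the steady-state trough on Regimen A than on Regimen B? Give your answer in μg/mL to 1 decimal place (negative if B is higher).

7.6 μg/mL

Regimen A: f = (1/2)^(29/36) ≈ 0.5721; Cmin,ss = (936/159)·f/(1−f) ≈ 7.871 μg/mL.
Regimen B: f = (1/2)^(118/36) ≈ 0.1031; Cmin,ss = (421/159)·f/(1−f) ≈ 0.304 μg/mL.
Difference ≈ 7.871 − 0.304 ≈ 7.567 μg/mL.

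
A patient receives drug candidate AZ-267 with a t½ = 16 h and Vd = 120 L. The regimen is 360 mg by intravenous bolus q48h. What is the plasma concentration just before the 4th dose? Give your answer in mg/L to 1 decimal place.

f = (1/2)^(τ/t½) = (1/2)^(48/16) ≈ 0.1250.
C₀ = D/Vd = 360/120 ≈ 3.000 mg/L.
Before the 4th dose, 3 doses have been given. Superposition: Cmin = C₀·(f + f² + … + f^3).
≈ 3.000 × (0.1250 + 0.0156 + 0.0020) ≈ 3.000 × 0.1426 ≈ 0.428 mg/L.

0.4 mg/L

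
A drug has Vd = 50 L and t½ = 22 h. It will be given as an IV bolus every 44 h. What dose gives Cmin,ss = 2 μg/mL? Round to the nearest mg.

τ/t½ = 44/22 ≈ 2, so f = (1/2)^(44/22) ≈ 0.250000.
Cmin,ss = (D/Vd)·f/(1−f), so D = Cmin,ss·Vd·(1−f)/f.
D = 2 × 50 × (1−f)/f ≈ 2 × 50 × 3.00000 ≈ 300.00 mg.

300 mg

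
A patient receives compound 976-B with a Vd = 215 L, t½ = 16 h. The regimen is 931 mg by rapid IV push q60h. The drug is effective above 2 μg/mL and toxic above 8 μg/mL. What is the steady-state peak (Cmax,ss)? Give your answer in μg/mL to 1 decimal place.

τ/t½ = 60/16 ≈ 3.75, so fraction remaining f = (1/2)^(60/16) ≈ 0.0743.
At steady state, accumulation factor R = 1/(1 − e^(−kτ)) ≈ 1.0803.
Each bolus raises the concentration by D/Vd = 931/215 ≈ 4.330 μg/mL.
Cmax,ss = C₀/(1 − f) ≈ 4.330/0.9257 ≈ 4.678 μg/mL.
Peak 4.7 μg/mL vs MTC 8 μg/mL: below toxic threshold.

4.7 μg/mL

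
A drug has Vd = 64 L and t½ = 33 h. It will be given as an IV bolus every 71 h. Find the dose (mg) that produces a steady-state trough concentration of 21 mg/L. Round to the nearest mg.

4627 mg

τ/t½ = 71/33 ≈ 2.1515, so f = (1/2)^(71/33) ≈ 0.225076.
Cmin,ss = (D/Vd)·f/(1−f), so D = Cmin,ss·Vd·(1−f)/f.
D = 21 × 64 × (1−f)/f ≈ 21 × 64 × 3.44294 ≈ 4627.31 mg.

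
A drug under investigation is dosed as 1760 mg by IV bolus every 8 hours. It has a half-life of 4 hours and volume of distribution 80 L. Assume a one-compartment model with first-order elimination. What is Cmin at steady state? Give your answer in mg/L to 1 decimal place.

7.3 mg/L

τ = 8 h = 2 half-lives, so f = (1/2)^2 = 0.25.
At steady state, R = 1/(1 − 0.25) = 4/3.
Single-dose peak C₀ = D/Vd = 1760/80 = 22 mg/L.
Steady-state peak Cmax,ss = C₀·R = 22 × 4/3 ≈ 29.333 mg/L.
Steady-state trough Cmin,ss = Cmax,ss·f ≈ 29.333 × 0.25 ≈ 7.333 mg/L.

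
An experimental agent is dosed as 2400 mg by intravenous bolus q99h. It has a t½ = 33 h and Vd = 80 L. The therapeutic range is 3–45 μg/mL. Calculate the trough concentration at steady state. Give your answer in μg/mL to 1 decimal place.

4.3 μg/mL

The dosing interval is 3 half-lives, so f = 2^(−3) = 0.125.
At steady state, R = 1/(1 − 0.125) = 8/7.
Single-dose peak C₀ = D/Vd = 2400/80 = 30 μg/mL.
Steady-state peak Cmax,ss = C₀·R = 30 × 8/7 ≈ 34.286 μg/mL.
Steady-state trough Cmin,ss = Cmax,ss·f ≈ 34.286 × 0.125 ≈ 4.286 μg/mL.
Trough 4.3 μg/mL vs MEC 3 μg/mL: adequate.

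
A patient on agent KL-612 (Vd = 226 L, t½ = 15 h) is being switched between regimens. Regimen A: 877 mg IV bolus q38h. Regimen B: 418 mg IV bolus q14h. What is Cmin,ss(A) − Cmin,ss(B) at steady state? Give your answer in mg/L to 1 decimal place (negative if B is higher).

-1.2 mg/L

Regimen A: f = (1/2)^(38/15) ≈ 0.1727; Cmin,ss = (877/226)·f/(1−f) ≈ 0.810 mg/L.
Regimen B: f = (1/2)^(14/15) ≈ 0.5236; Cmin,ss = (418/226)·f/(1−f) ≈ 2.033 mg/L.
Difference ≈ 0.810 − 2.033 ≈ -1.223 mg/L.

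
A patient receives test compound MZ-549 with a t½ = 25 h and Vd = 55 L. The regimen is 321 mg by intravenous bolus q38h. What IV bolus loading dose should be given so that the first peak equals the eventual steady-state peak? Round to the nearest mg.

f = (1/2)^(38/25) ≈ 0.348686; accumulation ratio R = 1/(1−f) ≈ 1.53536.
Loading dose to hit Cmax,ss on first dose: D_load = D_maint·R ≈ 321 × 1.53536 ≈ 492.85 mg.

493 mg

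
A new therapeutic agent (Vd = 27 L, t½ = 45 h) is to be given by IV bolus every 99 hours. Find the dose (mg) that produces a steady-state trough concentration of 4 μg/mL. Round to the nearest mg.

388 mg

τ/t½ = 99/45 ≈ 2.2, so f = (1/2)^(99/45) ≈ 0.217638.
Cmin,ss = (D/Vd)·f/(1−f), so D = Cmin,ss·Vd·(1−f)/f.
D = 4 × 27 × (1−f)/f ≈ 4 × 27 × 3.59479 ≈ 388.24 mg.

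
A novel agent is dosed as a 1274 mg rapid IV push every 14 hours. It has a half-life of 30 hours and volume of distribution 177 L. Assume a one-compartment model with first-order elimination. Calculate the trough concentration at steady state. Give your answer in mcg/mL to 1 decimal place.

18.8 mcg/mL

Over one 14-h interval, 14/30 ≈ 0.46667 half-lives elapse, leaving f ≈ 0.7236 of each dose.
Each bolus raises the concentration by D/Vd = 1274/177 ≈ 7.198 mcg/mL.
Steady-state trough Cmin,ss = C₀·f/(1−f) ≈ 7.198 × 0.7236/0.2764 ≈ 18.844 mcg/mL.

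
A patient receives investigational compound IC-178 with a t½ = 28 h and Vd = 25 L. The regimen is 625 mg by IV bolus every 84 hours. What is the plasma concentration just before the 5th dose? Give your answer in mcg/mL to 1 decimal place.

f = (1/2)^(τ/t½) = (1/2)^(84/28) ≈ 0.1250.
C₀ = D/Vd = 625/25 ≈ 25.000 mcg/mL.
Before the 5th dose, 4 doses have been given. Superposition: Cmin = C₀·(f + f² + … + f^4).
≈ 25.000 × (0.1250 + 0.0156 + 0.0020 + 0.0002) ≈ 25.000 × 0.1428 ≈ 3.570 mcg/mL.

3.6 mcg/mL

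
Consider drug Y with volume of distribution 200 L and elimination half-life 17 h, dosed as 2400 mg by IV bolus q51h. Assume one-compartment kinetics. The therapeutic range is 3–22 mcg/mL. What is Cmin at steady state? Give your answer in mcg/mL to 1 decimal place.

1.7 mcg/mL

τ = 51 h = 3 half-lives, so f = (1/2)^3 = 0.125.
At steady state, R = 1/(1 − 0.125) = 8/7.
Single-dose peak C₀ = D/Vd = 2400/200 = 12 mcg/mL.
Steady-state peak Cmax,ss = C₀·R = 12 × 8/7 ≈ 13.714 mcg/mL.
Steady-state trough Cmin,ss = Cmax,ss·f ≈ 13.714 × 0.125 ≈ 1.714 mcg/mL.
Trough 1.7 mcg/mL vs MEC 3 mcg/mL: subtherapeutic.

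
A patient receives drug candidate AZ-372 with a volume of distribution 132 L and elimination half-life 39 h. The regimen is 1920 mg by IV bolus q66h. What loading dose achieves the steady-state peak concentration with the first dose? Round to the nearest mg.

f = (1/2)^(66/39) ≈ 0.309432; accumulation ratio R = 1/(1−f) ≈ 1.44808.
Loading dose to hit Cmax,ss on first dose: D_load = D_maint·R ≈ 1920 × 1.44808 ≈ 2780.31 mg.

2780 mg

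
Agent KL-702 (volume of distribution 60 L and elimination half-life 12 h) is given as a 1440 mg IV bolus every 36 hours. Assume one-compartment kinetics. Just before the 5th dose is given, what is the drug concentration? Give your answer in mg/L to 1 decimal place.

3.4 mg/L

f = (1/2)^(τ/t½) = (1/2)^(36/12) ≈ 0.1250.
C₀ = D/Vd = 1440/60 ≈ 24.000 mg/L.
Before the 5th dose, 4 doses have been given. Superposition: Cmin = C₀·(f + f² + … + f^4).
≈ 24.000 × (0.1250 + 0.0156 + 0.0020 + 0.0002) ≈ 24.000 × 0.1428 ≈ 3.427 mg/L.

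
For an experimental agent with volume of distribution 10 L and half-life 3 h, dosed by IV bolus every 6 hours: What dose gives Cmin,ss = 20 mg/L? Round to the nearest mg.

600 mg

τ/t½ = 6/3 ≈ 2, so f = (1/2)^(6/3) ≈ 0.250000.
Cmin,ss = (D/Vd)·f/(1−f), so D = Cmin,ss·Vd·(1−f)/f.
D = 20 × 10 × (1−f)/f ≈ 20 × 10 × 3.00000 ≈ 600.00 mg.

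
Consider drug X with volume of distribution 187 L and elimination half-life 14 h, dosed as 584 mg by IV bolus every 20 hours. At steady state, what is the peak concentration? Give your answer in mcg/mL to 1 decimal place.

5.0 mcg/mL

τ/t½ = 20/14 ≈ 1.4286, so fraction remaining f = (1/2)^(20/14) ≈ 0.3715.
Accumulation ratio R = 1/(1 − f) ≈ 1/0.6285 ≈ 1.5911.
Each bolus raises the concentration by D/Vd = 584/187 ≈ 3.123 mcg/mL.
Steady-state peak Cmax,ss = C₀·R ≈ 3.123 × 1.5911 ≈ 4.969 mcg/mL.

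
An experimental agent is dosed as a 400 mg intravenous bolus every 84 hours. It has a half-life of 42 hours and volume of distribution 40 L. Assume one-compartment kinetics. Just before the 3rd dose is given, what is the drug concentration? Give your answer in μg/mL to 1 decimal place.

f = (1/2)^(τ/t½) = (1/2)^(84/42) ≈ 0.2500.
C₀ = D/Vd = 400/40 ≈ 10.000 μg/mL.
Before the 3rd dose, 2 doses have been given. Superposition: Cmin = C₀·(f + f²).
≈ 10.000 × (0.2500 + 0.0625) ≈ 10.000 × 0.3125 ≈ 3.125 μg/mL.

3.1 μg/mL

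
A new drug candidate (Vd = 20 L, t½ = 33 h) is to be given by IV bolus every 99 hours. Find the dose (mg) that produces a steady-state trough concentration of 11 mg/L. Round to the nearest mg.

1540 mg

τ/t½ = 99/33 ≈ 3, so f = (1/2)^(99/33) ≈ 0.125000.
Cmin,ss = (D/Vd)·f/(1−f), so D = Cmin,ss·Vd·(1−f)/f.
D = 11 × 20 × (1−f)/f ≈ 11 × 20 × 7.00000 ≈ 1540.00 mg.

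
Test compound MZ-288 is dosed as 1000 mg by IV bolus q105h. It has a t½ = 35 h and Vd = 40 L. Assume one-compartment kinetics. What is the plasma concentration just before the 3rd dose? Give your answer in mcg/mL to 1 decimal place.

f = (1/2)^(τ/t½) = (1/2)^(105/35) ≈ 0.1250.
C₀ = D/Vd = 1000/40 ≈ 25.000 mcg/mL.
Before the 3rd dose, 2 doses have been given. Superposition: Cmin = C₀·(f + f²).
≈ 25.000 × (0.1250 + 0.0156) ≈ 25.000 × 0.1406 ≈ 3.515 mcg/mL.

3.5 mcg/mL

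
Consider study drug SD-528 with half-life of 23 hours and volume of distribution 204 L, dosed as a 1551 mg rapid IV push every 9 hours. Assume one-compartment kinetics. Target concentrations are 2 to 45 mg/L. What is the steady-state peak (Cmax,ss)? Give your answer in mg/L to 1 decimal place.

32.0 mg/L

Over one 9-h interval, 9/23 ≈ 0.3913 half-lives elapse, leaving f ≈ 0.7624 of each dose.
Accumulation ratio R = 1/(1 − f) ≈ 1/0.2376 ≈ 4.2088.
Each bolus raises the concentration by D/Vd = 1551/204 ≈ 7.603 mg/L.
Steady-state peak Cmax,ss = C₀·R ≈ 7.603 × 4.2088 ≈ 32.000 mg/L.
Peak 32.0 mg/L vs MTC 45 mg/L: below toxic threshold.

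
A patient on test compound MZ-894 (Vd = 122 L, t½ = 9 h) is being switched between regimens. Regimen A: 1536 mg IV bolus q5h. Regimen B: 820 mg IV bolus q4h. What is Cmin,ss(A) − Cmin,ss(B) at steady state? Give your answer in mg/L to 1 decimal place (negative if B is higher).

8.2 mg/L

Regimen A: f = (1/2)^(5/9) ≈ 0.6804; Cmin,ss = (1536/122)·f/(1−f) ≈ 26.803 mg/L.
Regimen B: f = (1/2)^(4/9) ≈ 0.7349; Cmin,ss = (820/122)·f/(1−f) ≈ 18.633 mg/L.
Difference ≈ 26.803 − 18.633 ≈ 8.170 mg/L.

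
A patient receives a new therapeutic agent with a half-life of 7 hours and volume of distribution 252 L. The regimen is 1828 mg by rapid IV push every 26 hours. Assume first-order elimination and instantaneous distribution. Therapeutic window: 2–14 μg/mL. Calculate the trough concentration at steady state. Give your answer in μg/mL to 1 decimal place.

0.6 μg/mL

τ/t½ = 26/7 ≈ 3.7143, so fraction remaining f = (1/2)^(26/7) ≈ 0.0762.
Accumulation ratio R = 1/(1 − f) ≈ 1/0.9238 ≈ 1.0825.
Single-dose peak C₀ = D/Vd = 1828/252 ≈ 7.254 μg/mL.
Cmax,ss = C₀/(1 − f) ≈ 7.254/0.9238 ≈ 7.852 μg/mL.
One interval later, Cmin,ss = Cmax,ss·e^(−kτ) ≈ 7.852 × 0.0762 ≈ 0.598 μg/mL.
Trough 0.6 μg/mL vs MEC 2 μg/mL: subtherapeutic.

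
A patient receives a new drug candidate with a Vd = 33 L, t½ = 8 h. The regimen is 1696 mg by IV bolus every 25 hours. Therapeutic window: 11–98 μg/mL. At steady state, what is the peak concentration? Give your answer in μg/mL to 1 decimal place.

58.0 μg/mL

Over one 25-h interval, 25/8 ≈ 3.125 half-lives elapse, leaving f ≈ 0.1146 of each dose.
Accumulation ratio R = 1/(1 − f) ≈ 1/0.8854 ≈ 1.1294.
Single-dose peak C₀ = D/Vd = 1696/33 ≈ 51.394 μg/mL.
Steady-state peak Cmax,ss = C₀·R ≈ 51.394 × 1.1294 ≈ 58.044 μg/mL.
Peak 58.0 μg/mL vs MTC 98 μg/mL: below toxic threshold.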